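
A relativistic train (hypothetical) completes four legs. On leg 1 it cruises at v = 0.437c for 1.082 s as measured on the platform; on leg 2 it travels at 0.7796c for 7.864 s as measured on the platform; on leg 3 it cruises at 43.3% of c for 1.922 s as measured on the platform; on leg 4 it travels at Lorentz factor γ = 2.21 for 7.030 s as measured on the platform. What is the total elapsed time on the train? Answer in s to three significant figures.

Leg 1: γ = 1/√(1 − 0.437²) = 1/√0.8090 = 1.112; τ_1 = 1.082/1.112 = 0.9732 s.
Leg 2: γ = 1/√(1 − 0.7796²) = 1/√0.3922 = 1.597; τ_2 = 7.864/1.597 = 4.925 s.
Leg 3: β = 0.433; γ = 1/√(1 − 0.433²) = 1/√0.8125 = 1.109; τ_3 = 1.922/1.109 = 1.732 s.
Leg 4: γ = 2.21; τ_4 = 7.030/2.210 = 3.181 s.
Total: 0.9732 + 4.925 + 1.732 + 3.181 s.

τ = 10.8 s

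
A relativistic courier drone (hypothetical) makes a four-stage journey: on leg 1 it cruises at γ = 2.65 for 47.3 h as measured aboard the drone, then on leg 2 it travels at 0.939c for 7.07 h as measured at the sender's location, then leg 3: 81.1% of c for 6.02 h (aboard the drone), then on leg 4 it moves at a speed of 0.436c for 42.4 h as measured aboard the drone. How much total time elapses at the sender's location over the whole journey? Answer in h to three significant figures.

Δt = 190 h

Leg 1: γ = 2.65; Δt_1 = 2.650 × 47.3 = 125.3 h.
Leg 2: 7.07 h is already measured at the sender's location.
Leg 3: β = 0.811; γ = 1/√(1 − 0.811²) = 1/√0.3423 = 1.709; Δt_3 = 1.709 × 6.02 = 10.29 h.
Leg 4: γ = 1/√(1 − 0.436²) = 1/√0.8099 = 1.111; Δt_4 = 1.111 × 42.4 = 47.11 h.
Total: 125.3 + 7.070 + 10.29 + 47.11 h.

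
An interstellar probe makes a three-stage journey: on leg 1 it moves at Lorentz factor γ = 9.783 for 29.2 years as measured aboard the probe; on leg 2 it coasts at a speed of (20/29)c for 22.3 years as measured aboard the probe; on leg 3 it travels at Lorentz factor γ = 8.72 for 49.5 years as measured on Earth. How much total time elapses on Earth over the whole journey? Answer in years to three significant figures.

Δt = 366 years

Leg 1: γ = 9.783; Δt_1 = 9.783 × 29.2 = 285.7 years.
Leg 2: γ = 1/√(1 − (20/29)²) = 29/21 ≈ 1.381; Δt_2 = 1.381 × 22.3 = 30.80 years.
Leg 3: 49.5 years is already measured on Earth.
Total: 285.7 + 30.80 + 49.50 years.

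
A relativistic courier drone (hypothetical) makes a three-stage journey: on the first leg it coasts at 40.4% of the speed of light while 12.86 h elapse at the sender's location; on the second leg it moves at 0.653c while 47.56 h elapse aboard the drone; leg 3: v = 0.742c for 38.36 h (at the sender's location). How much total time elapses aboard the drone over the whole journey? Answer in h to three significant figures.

Leg 1: β = 0.404; γ = 1/√(1 − 0.404²) = 1/√0.8368 = 1.093; τ_1 = 12.86/1.093 = 11.76 h.
Leg 2: 47.56 h is already measured aboard the drone.
Leg 3: γ = 1/√(1 − 0.742²) = 1/√0.4494 = 1.492; τ_3 = 38.36/1.492 = 25.72 h.
Total: 11.76 + 47.56 + 25.72 h.

τ = 85.0 h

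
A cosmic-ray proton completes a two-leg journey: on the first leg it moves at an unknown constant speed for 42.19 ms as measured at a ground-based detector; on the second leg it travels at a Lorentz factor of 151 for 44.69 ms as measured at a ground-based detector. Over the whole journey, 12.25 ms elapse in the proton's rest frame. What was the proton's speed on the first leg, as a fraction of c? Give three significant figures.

β = 0.959

Leg 1: speed unknown; τ_1 = 42.19/γ_1.
Leg 2: γ = 151; τ_2 = 44.69/151.0 = 0.2960 ms.
Total proper time: τ_1 + 0.2960 = 12.25, so τ_1 = 12.25 − 0.2960 = 11.95 ms.
γ_1 = 42.19/11.95 = 3.529; β = √(1 − 1/γ²) = √0.9197.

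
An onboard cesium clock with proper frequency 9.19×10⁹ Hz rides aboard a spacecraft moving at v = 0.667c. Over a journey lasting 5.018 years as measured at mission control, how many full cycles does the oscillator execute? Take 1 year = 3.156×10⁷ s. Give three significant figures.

N = 1.08×10¹⁸

γ = 1/√(1 − 0.667²) = 1/√0.5551 = 1.342
The oscillator's own cycle count is N = f × τ where τ is the proper time aboard the spacecraft. τ = Δt/γ = 5.018/1.342 = 3.739 years = 1.180×10⁸ s.
N = 9.19×10⁹ × 1.180×10⁸ = 1.084×10¹⁸.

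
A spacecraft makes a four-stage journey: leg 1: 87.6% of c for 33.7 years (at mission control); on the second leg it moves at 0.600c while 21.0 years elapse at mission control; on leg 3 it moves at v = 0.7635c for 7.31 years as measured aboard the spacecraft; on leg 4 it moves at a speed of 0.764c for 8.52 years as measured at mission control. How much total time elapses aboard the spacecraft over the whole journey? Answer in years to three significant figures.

τ = 45.9 years

Leg 1: β = 0.876; γ = 1/√(1 − 0.876²) = 1/√0.2326 = 2.073; τ_1 = 33.7/2.073 = 16.25 years.
Leg 2: γ = 1/√(1 − 0.600²) = 5/4 = 1.250; τ_2 = 21.0/1.250 = 16.80 years.
Leg 3: 7.31 years is already measured aboard the spacecraft.
Leg 4: γ = 1/√(1 − 0.764²) = 1/√0.4163 = 1.550; τ_4 = 8.52/1.550 = 5.497 years.
Total: 16.25 + 16.80 + 7.310 + 5.497 years.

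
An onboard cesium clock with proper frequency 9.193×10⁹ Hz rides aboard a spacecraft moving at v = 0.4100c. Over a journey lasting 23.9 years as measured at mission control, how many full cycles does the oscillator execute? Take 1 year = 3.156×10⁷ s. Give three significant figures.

N = 6.32×10¹⁸

γ = 1/√(1 − 0.4100²) = 1/√0.8319 = 1.096
The oscillator's own cycle count is N = f × τ where τ is the proper time aboard the spacecraft. τ = Δt/γ = 23.9/1.096 = 21.80 years = 6.880×10⁸ s.
N = 9.193×10⁹ × 6.880×10⁸ = 6.325×10¹⁸.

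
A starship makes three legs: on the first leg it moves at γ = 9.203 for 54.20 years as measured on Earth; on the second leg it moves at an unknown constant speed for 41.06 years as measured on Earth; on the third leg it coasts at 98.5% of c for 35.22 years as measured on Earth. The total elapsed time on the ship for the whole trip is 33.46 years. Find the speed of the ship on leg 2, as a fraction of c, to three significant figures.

β = 0.852

Leg 1: γ = 9.203; τ_1 = 54.20/9.203 = 5.889 years.
Leg 2: speed unknown; τ_2 = 41.06/γ_2.
Leg 3: β = 0.985; γ = 1/√(1 − 0.985²) = 1/√0.02977 = 5.795; τ_3 = 35.22/5.795 = 6.077 years.
Total proper time: 5.889 + τ_2 + 6.077 = 33.46, so τ_2 = 33.46 − 11.97 = 21.49 years.
γ_2 = 41.06/21.49 = 1.910; β = √(1 − 1/γ²) = √0.7260.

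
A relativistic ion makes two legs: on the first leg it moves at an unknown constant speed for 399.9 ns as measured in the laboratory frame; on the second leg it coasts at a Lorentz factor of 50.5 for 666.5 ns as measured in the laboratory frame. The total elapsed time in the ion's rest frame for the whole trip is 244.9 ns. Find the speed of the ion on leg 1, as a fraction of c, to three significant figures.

Leg 1: speed unknown; τ_1 = 399.9/γ_1.
Leg 2: γ = 50.5; τ_2 = 666.5/50.50 = 13.20 ns.
Total proper time: τ_1 + 13.20 = 244.9, so τ_1 = 244.9 − 13.20 = 231.7 ns.
γ_1 = 399.9/231.7 = 1.726; β = √(1 − 1/γ²) = √0.6643.

β = 0.815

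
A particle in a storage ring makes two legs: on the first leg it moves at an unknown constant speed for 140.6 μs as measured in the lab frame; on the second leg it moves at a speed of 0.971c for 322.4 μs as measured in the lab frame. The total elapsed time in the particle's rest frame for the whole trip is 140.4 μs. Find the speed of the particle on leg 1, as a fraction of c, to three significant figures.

Leg 1: speed unknown; τ_1 = 140.6/γ_1.
Leg 2: γ = 1/√(1 − 0.971²) = 1/√0.05716 = 4.183; τ_2 = 322.4/4.183 = 77.08 μs.
Total proper time: τ_1 + 77.08 = 140.4, so τ_1 = 140.4 − 77.08 = 63.32 μs.
γ_1 = 140.6/63.32 = 2.220; β = √(1 − 1/γ²) = √0.7972.

β = 0.893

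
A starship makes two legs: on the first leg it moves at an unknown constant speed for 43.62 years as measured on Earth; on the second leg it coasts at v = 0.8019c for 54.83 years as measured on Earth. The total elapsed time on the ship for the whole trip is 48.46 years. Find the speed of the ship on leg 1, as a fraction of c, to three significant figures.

β = 0.933

Leg 1: speed unknown; τ_1 = 43.62/γ_1.
Leg 2: γ = 1/√(1 − 0.8019²) = 1/√0.3570 = 1.674; τ_2 = 54.83/1.674 = 32.76 years.
Total proper time: τ_1 + 32.76 = 48.46, so τ_1 = 48.46 − 32.76 = 15.70 years.
γ_1 = 43.62/15.70 = 2.778; β = √(1 − 1/γ²) = √0.8704.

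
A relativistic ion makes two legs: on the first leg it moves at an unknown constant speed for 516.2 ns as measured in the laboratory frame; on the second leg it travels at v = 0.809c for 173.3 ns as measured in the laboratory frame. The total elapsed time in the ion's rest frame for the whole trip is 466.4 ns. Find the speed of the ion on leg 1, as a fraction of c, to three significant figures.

Leg 1: speed unknown; τ_1 = 516.2/γ_1.
Leg 2: γ = 1/√(1 − 0.809²) = 1/√0.3455 = 1.701; τ_2 = 173.3/1.701 = 101.9 ns.
Total proper time: τ_1 + 101.9 = 466.4, so τ_1 = 466.4 − 101.9 = 364.5 ns.
γ_1 = 516.2/364.5 = 1.416; β = √(1 − 1/γ²) = √0.5013.

β = 0.708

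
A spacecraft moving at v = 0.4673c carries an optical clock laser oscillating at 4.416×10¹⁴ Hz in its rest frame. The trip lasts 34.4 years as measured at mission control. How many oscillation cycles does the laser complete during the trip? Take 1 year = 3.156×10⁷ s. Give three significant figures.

γ = 1/√(1 − 0.4673²) = 1/√0.7816 = 1.131
The oscillator's own cycle count is N = f × τ where τ is the proper time aboard the spacecraft. τ = Δt/γ = 34.4/1.131 = 30.41 years = 9.598×10⁸ s.
N = 4.416×10¹⁴ × 9.598×10⁸ = 4.239×10²³.

N = 4.24×10²³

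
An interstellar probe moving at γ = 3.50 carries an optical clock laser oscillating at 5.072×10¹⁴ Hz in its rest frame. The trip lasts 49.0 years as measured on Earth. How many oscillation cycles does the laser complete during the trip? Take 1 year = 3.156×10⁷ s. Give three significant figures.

γ = 3.50
The oscillator's own cycle count is N = f × τ where τ is the proper time aboard the probe. τ = Δt/γ = 49.0/3.500 = 14.00 years = 4.418×10⁸ s.
N = 5.072×10¹⁴ × 4.418×10⁸ = 2.241×10²³.

N = 2.24×10²³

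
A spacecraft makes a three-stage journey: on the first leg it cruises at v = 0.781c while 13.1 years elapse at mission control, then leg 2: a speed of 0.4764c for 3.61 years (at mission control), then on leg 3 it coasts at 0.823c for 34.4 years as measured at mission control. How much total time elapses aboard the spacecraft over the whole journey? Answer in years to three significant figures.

τ = 30.9 years

Leg 1: γ = 1/√(1 − 0.781²) = 1/√0.3900 = 1.601; τ_1 = 13.1/1.601 = 8.181 years.
Leg 2: γ = 1/√(1 − 0.4764²) = 1/√0.7730 = 1.137; τ_2 = 3.61/1.137 = 3.174 years.
Leg 3: γ = 1/√(1 − 0.823²) = 1/√0.3227 = 1.760; τ_3 = 34.4/1.760 = 19.54 years.
Total: 8.181 + 3.174 + 19.54 years.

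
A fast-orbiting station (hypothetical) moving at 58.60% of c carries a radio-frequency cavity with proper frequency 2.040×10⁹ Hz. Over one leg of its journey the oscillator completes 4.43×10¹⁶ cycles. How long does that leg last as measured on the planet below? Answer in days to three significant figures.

β = 0.5860; γ = 1/√(1 − 0.5860²) = 1/√0.6566 = 1.234
Proper time for N cycles: τ = N/f = 4.43×10¹⁶/(2.040×10⁹) = 2.172×10⁷ s = 251.3 days.
Lab-frame duration Δt = γτ = 1.234 × 251.3 = 310.2 days.

Δt = 310 days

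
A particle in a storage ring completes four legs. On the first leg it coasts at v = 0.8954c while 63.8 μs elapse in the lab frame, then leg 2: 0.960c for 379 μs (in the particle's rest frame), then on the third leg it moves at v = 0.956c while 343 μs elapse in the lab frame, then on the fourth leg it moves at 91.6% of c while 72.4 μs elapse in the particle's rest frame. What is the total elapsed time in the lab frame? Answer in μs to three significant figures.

Leg 1: 63.8 μs is already measured in the lab frame.
Leg 2: γ = 1/√(1 − 0.960²) = 25/7 ≈ 3.571; Δt_2 = 3.571 × 379 = 1354 μs.
Leg 3: 343 μs is already measured in the lab frame.
Leg 4: β = 0.916; γ = 1/√(1 − 0.916²) = 1/√0.1609 = 2.493; Δt_4 = 2.493 × 72.4 = 180.5 μs.
Total: 63.80 + 1354 + 343.0 + 180.5 μs.

Δt = 1940 μs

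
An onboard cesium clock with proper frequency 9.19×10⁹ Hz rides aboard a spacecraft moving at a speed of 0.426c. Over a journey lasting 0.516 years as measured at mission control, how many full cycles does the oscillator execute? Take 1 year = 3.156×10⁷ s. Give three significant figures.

γ = 1/√(1 − 0.426²) = 1/√0.8185 = 1.105
The oscillator's own cycle count is N = f × τ where τ is the proper time aboard the spacecraft. τ = Δt/γ = 0.516/1.105 = 0.4668 years = 1.473×10⁷ s.
N = 9.19×10⁹ × 1.473×10⁷ = 1.354×10¹⁷.

N = 1.35×10¹⁷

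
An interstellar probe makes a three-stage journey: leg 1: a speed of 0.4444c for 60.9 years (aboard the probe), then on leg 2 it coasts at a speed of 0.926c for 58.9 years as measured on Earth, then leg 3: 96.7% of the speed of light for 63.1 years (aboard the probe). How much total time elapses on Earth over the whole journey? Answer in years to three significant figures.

Leg 1: γ = 1/√(1 − 0.4444²) = 1/√0.8025 = 1.116; Δt_1 = 1.116 × 60.9 = 67.98 years.
Leg 2: 58.9 years is already measured on Earth.
Leg 3: β = 0.967; γ = 1/√(1 − 0.967²) = 1/√0.06491 = 3.925; Δt_3 = 3.925 × 63.1 = 247.7 years.
Total: 67.98 + 58.90 + 247.7 years.

Δt = 375 years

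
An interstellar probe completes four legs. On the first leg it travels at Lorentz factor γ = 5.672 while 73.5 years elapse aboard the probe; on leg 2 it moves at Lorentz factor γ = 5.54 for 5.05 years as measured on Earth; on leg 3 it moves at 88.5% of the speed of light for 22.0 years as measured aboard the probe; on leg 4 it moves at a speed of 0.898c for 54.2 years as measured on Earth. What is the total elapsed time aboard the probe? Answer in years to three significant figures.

τ = 120 years

Leg 1: 73.5 years is already measured aboard the probe.
Leg 2: γ = 5.54; τ_2 = 5.05/5.540 = 0.9116 years.
Leg 3: 22.0 years is already measured aboard the probe.
Leg 4: γ = 1/√(1 − 0.898²) = 1/√0.1936 = 2.273; τ_4 = 54.2/2.273 = 23.85 years.
Total: 73.50 + 0.9116 + 22.00 + 23.85 years.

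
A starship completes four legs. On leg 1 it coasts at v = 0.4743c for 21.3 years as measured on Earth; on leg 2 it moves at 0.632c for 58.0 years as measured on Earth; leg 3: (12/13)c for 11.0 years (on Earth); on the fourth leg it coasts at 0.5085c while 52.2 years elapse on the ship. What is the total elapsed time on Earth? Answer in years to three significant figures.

Leg 1: 21.3 years is already measured on Earth.
Leg 2: 58.0 years is already measured on Earth.
Leg 3: 11.0 years is already measured on Earth.
Leg 4: γ = 1/√(1 − 0.5085²) = 1/√0.7414 = 1.161; Δt_4 = 1.161 × 52.2 = 60.62 years.
Total: 21.30 + 58.00 + 11.00 + 60.62 years.

Δt = 151 years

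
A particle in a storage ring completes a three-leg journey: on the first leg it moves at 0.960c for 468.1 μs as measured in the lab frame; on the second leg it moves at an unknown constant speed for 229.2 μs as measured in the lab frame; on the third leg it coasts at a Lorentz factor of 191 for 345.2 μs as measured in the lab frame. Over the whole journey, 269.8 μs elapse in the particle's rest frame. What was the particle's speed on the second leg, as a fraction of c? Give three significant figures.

β = 0.802

Leg 1: γ = 1/√(1 − 0.960²) = 25/7 ≈ 3.571; τ_1 = 468.1/3.571 = 131.1 μs.
Leg 2: speed unknown; τ_2 = 229.2/γ_2.
Leg 3: γ = 191; τ_3 = 345.2/191.0 = 1.807 μs.
Total proper time: 131.1 + τ_2 + 1.807 = 269.8, so τ_2 = 269.8 − 132.9 = 136.9 μs.
γ_2 = 229.2/136.9 = 1.674; β = √(1 − 1/γ²) = √0.6431.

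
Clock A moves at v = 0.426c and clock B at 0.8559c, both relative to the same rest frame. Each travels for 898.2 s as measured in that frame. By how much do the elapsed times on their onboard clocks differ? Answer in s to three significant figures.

|τ_A − τ_B| = 348 s

A: γ = 1/√(1 − 0.426²) = 1/√0.8185 = 1.105; τ_A = 898.2/1.105 = 812.6 s.
B: γ = 1/√(1 − 0.8559²) = 1/√0.2674 = 1.934; τ_B = 898.2/1.934 = 464.5 s.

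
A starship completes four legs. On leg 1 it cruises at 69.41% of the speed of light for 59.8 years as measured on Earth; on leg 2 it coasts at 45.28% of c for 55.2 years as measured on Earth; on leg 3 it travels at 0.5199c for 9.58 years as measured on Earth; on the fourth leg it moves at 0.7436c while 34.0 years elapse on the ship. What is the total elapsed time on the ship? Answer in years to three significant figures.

Leg 1: β = 0.6941; γ = 1/√(1 − 0.6941²) = 1/√0.5182 = 1.389; τ_1 = 59.8/1.389 = 43.05 years.
Leg 2: β = 0.4528; γ = 1/√(1 − 0.4528²) = 1/√0.7950 = 1.122; τ_2 = 55.2/1.122 = 49.22 years.
Leg 3: γ = 1/√(1 − 0.5199²) = 1/√0.7297 = 1.171; τ_3 = 9.58/1.171 = 8.183 years.
Leg 4: 34.0 years is already measured on the ship.
Total: 43.05 + 49.22 + 8.183 + 34.00 years.

τ = 134 years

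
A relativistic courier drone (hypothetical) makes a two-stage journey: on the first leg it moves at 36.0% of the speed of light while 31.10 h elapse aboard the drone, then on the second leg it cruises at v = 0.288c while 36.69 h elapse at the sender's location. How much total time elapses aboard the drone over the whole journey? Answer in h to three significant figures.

Leg 1: 31.10 h is already measured aboard the drone.
Leg 2: γ = 1/√(1 − 0.288²) = 1/√0.9171 = 1.044; τ_2 = 36.69/1.044 = 35.14 h.
Total: 31.10 + 35.14 h.

τ = 66.2 h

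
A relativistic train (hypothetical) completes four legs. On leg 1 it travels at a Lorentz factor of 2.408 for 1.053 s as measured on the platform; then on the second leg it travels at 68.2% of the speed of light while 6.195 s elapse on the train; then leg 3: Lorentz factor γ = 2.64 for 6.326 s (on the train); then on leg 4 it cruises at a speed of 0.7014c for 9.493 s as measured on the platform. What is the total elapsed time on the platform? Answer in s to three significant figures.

Leg 1: 1.053 s is already measured on the platform.
Leg 2: β = 0.682; γ = 1/√(1 − 0.682²) = 1/√0.5349 = 1.367; Δt_2 = 1.367 × 6.195 = 8.471 s.
Leg 3: γ = 2.64; Δt_3 = 2.640 × 6.326 = 16.70 s.
Leg 4: 9.493 s is already measured on the platform.
Total: 1.053 + 8.471 + 16.70 + 9.493 s.

Δt = 35.7 s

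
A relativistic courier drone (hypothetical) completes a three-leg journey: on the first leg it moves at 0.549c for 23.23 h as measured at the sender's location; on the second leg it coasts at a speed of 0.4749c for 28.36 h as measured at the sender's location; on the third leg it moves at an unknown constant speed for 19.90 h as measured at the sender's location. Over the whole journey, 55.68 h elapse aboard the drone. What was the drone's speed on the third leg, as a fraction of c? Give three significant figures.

β = 0.823

Leg 1: γ = 1/√(1 − 0.549²) = 1/√0.6986 = 1.196; τ_1 = 23.23/1.196 = 19.42 h.
Leg 2: γ = 1/√(1 − 0.4749²) = 1/√0.7745 = 1.136; τ_2 = 28.36/1.136 = 24.96 h.
Leg 3: speed unknown; τ_3 = 19.90/γ_3.
Total proper time: 19.42 + 24.96 + τ_3 = 55.68, so τ_3 = 55.68 − 44.37 = 11.31 h.
γ_3 = 19.90/11.31 = 1.760; β = √(1 − 1/γ²) = √0.6772.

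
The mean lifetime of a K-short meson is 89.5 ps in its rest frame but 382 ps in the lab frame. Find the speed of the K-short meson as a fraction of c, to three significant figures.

β = 0.972

γ = Δt/τ₀ = 382/89.5 = 4.268
β = √(1 − 1/γ²) = √(1 − 0.05489) = √0.9451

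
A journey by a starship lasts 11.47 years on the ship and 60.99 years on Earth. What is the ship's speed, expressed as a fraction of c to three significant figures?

The proper time is measured on the ship (both events occur at the ship's location); Δt is measured on Earth. γ = Δt/τ = 60.99/11.47 = 5.317.
β = √(1 − 1/γ²) = √(1 − 0.03537) = √0.9646

v = 0.982c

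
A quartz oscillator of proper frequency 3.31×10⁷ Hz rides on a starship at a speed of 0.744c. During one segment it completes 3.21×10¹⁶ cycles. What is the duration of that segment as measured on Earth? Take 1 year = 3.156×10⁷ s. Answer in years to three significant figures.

γ = 1/√(1 − 0.744²) = 1/√0.4465 = 1.497
Proper time for N cycles: τ = N/f = 3.21×10¹⁶/(3.31×10⁷) = 9.698×10⁸ s = 30.73 years.
Lab-frame duration Δt = γτ = 1.497 × 30.73 = 45.99 years.

Δt = 46.0 years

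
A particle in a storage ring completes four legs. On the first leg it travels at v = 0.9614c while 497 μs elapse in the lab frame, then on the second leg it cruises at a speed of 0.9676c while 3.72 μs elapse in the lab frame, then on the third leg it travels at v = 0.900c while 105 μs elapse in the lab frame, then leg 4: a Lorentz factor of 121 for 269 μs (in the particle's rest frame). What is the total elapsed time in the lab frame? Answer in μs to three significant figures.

Leg 1: 497 μs is already measured in the lab frame.
Leg 2: 3.72 μs is already measured in the lab frame.
Leg 3: 105 μs is already measured in the lab frame.
Leg 4: γ = 121; Δt_4 = 121.0 × 269 = 3.255×10⁴ μs.
Total: 497.0 + 3.720 + 105.0 + 3.255×10⁴ μs.

Δt = 3.32×10⁴ μs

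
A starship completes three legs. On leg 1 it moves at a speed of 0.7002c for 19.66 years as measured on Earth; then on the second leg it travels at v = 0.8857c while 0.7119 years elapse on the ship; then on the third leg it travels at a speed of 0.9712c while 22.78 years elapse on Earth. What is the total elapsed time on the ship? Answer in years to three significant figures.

Leg 1: γ = 1/√(1 − 0.7002²) = 1/√0.5097 = 1.401; τ_1 = 19.66/1.401 = 14.04 years.
Leg 2: 0.7119 years is already measured on the ship.
Leg 3: γ = 1/√(1 − 0.9712²) = 1/√0.05677 = 4.197; τ_3 = 22.78/4.197 = 5.428 years.
Total: 14.04 + 0.7119 + 5.428 years.

τ = 20.2 years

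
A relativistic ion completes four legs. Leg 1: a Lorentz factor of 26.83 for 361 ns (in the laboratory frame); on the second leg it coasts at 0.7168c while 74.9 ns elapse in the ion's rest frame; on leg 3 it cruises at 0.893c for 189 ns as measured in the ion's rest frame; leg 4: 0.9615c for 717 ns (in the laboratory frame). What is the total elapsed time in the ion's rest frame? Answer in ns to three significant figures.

Leg 1: γ = 26.83; τ_1 = 361/26.83 = 13.46 ns.
Leg 2: 74.9 ns is already measured in the ion's rest frame.
Leg 3: 189 ns is already measured in the ion's rest frame.
Leg 4: γ = 1/√(1 − 0.9615²) = 1/√0.07552 = 3.639; τ_4 = 717/3.639 = 197.0 ns.
Total: 13.46 + 74.90 + 189.0 + 197.0 ns.

τ = 474 ns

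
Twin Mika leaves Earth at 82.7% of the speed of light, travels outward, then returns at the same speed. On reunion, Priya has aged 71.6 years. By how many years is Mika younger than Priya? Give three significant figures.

β = 0.827; γ = 1/√(1 − 0.827²) = 1/√0.3161 = 1.779
Mika's elapsed proper time: τ = 71.6/1.779 = 40.25 years.
Age gap = Δt − τ = 71.6 − 40.25 years.

Δt − τ = 31.3 years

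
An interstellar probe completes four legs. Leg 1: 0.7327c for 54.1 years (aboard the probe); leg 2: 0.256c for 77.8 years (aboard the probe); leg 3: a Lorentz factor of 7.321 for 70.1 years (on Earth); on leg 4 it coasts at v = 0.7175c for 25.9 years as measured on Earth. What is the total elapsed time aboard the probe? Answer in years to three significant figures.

τ = 160 years

Leg 1: 54.1 years is already measured aboard the probe.
Leg 2: 77.8 years is already measured aboard the probe.
Leg 3: γ = 7.321; τ_3 = 70.1/7.321 = 9.575 years.
Leg 4: γ = 1/√(1 − 0.7175²) = 1/√0.4852 = 1.436; τ_4 = 25.9/1.436 = 18.04 years.
Total: 54.10 + 77.80 + 9.575 + 18.04 years.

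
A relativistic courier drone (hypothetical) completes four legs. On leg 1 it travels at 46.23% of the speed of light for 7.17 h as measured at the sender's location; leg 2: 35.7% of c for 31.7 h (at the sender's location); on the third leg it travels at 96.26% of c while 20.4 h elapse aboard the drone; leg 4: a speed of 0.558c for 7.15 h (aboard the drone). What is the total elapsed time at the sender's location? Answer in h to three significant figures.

Leg 1: 7.17 h is already measured at the sender's location.
Leg 2: 31.7 h is already measured at the sender's location.
Leg 3: β = 0.9626; γ = 1/√(1 − 0.9626²) = 1/√0.07340 = 3.691; Δt_3 = 3.691 × 20.4 = 75.30 h.
Leg 4: γ = 1/√(1 − 0.558²) = 1/√0.6886 = 1.205; Δt_4 = 1.205 × 7.15 = 8.616 h.
Total: 7.170 + 31.70 + 75.30 + 8.616 h.

Δt = 123 h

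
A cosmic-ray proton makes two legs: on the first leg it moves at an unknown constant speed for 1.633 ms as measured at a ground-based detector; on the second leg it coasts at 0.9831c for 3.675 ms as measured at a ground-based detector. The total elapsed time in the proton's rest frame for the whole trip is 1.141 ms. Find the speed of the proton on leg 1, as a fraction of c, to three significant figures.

β = 0.958

Leg 1: speed unknown; τ_1 = 1.633/γ_1.
Leg 2: γ = 1/√(1 − 0.9831²) = 1/√0.03351 = 5.462; τ_2 = 3.675/5.462 = 0.6728 ms.
Total proper time: τ_1 + 0.6728 = 1.141, so τ_1 = 1.141 − 0.6728 = 0.4682 ms.
γ_1 = 1.633/0.4682 = 3.488; β = √(1 − 1/γ²) = √0.9178.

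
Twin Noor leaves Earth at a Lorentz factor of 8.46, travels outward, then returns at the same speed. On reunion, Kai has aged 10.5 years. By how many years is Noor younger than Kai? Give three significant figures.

γ = 8.46
Noor's elapsed proper time: τ = 10.5/8.460 = 1.241 years.
Age gap = Δt − τ = 10.5 − 1.241 years.

Δt − τ = 9.26 years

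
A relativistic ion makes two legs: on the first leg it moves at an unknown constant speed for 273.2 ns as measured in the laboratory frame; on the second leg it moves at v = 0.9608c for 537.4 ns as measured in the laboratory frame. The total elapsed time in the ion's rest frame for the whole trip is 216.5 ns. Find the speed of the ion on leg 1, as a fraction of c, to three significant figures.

β = 0.969

Leg 1: speed unknown; τ_1 = 273.2/γ_1.
Leg 2: γ = 1/√(1 − 0.9608²) = 1/√0.07686 = 3.607; τ_2 = 537.4/3.607 = 149.0 ns.
Total proper time: τ_1 + 149.0 = 216.5, so τ_1 = 216.5 − 149.0 = 67.51 ns.
γ_1 = 273.2/67.51 = 4.047; β = √(1 − 1/γ²) = √0.9389.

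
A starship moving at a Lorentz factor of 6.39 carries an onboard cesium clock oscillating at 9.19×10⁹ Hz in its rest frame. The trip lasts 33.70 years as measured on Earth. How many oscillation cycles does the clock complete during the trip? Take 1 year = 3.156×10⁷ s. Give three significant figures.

γ = 6.39
The oscillator's own cycle count is N = f × τ where τ is the proper time on the ship. τ = Δt/γ = 33.70/6.390 = 5.274 years = 1.664×10⁸ s.
N = 9.19×10⁹ × 1.664×10⁸ = 1.530×10¹⁸.

N = 1.53×10¹⁸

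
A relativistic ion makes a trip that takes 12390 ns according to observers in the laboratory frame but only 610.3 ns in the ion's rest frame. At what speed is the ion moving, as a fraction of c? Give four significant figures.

β = 0.9988

The proper time is measured in the ion's rest frame (both events occur at the ion's location); Δt is measured in the laboratory frame. γ = Δt/τ = 12390/610.3 = 20.30.
β = √(1 − 1/γ²) = √(1 − 0.002426) = √0.9976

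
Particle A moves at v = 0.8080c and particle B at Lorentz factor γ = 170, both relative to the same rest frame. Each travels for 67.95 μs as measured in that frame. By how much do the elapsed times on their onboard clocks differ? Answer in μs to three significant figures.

A: γ = 1/√(1 − 0.8080²) = 1/√0.3471 = 1.697; τ_A = 67.95/1.697 = 40.03 μs.
B: γ = 170; τ_B = 67.95/170.0 = 0.3997 μs.

|τ_A − τ_B| = 39.6 μs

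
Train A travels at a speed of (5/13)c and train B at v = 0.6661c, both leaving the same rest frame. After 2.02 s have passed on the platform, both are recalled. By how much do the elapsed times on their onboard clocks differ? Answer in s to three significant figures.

A: γ = 1/√(1 − (5/13)²) = 13/12 ≈ 1.083; τ_A = 2.02/1.083 = 1.865 s.
B: γ = 1/√(1 − 0.6661²) = 1/√0.5563 = 1.341; τ_B = 2.02/1.341 = 1.507 s.

|τ_A − τ_B| = 0.358 s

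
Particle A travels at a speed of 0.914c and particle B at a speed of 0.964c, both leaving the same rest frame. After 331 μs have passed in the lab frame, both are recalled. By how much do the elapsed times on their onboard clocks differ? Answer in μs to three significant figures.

|τ_A − τ_B| = 46.3 μs

A: γ = 1/√(1 − 0.914²) = 1/√0.1646 = 2.465; τ_A = 331/2.465 = 134.3 μs.
B: γ = 1/√(1 − 0.964²) = 1/√0.07070 = 3.761; τ_B = 331/3.761 = 88.01 μs.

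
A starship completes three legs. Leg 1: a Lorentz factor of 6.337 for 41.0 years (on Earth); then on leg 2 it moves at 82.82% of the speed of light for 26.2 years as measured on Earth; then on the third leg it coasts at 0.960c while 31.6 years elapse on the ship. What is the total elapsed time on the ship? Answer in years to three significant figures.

Leg 1: γ = 6.337; τ_1 = 41.0/6.337 = 6.470 years.
Leg 2: β = 0.8282; γ = 1/√(1 − 0.8282²) = 1/√0.3141 = 1.784; τ_2 = 26.2/1.784 = 14.68 years.
Leg 3: 31.6 years is already measured on the ship.
Total: 6.470 + 14.68 + 31.60 years.

τ = 52.8 years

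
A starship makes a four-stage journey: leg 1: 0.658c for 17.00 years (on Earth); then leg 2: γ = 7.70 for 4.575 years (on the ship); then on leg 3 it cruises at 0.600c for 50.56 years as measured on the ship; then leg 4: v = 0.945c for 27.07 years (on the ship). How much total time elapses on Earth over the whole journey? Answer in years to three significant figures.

Δt = 198 years

Leg 1: 17.00 years is already measured on Earth.
Leg 2: γ = 7.70; Δt_2 = 7.700 × 4.575 = 35.23 years.
Leg 3: γ = 1/√(1 − 0.600²) = 5/4 = 1.250; Δt_3 = 1.250 × 50.56 = 63.20 years.
Leg 4: γ = 1/√(1 − 0.945²) = 1/√0.1070 = 3.057; Δt_4 = 3.057 × 27.07 = 82.77 years.
Total: 17.00 + 35.23 + 63.20 + 82.77 years.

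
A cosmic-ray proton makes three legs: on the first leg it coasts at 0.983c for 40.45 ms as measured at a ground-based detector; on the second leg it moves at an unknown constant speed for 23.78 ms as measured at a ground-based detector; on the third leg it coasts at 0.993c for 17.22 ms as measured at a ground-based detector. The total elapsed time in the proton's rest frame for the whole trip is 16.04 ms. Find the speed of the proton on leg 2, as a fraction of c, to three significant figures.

Leg 1: γ = 1/√(1 − 0.983²) = 1/√0.03371 = 5.446; τ_1 = 40.45/5.446 = 7.427 ms.
Leg 2: speed unknown; τ_2 = 23.78/γ_2.
Leg 3: γ = 1/√(1 − 0.993²) = 1/√0.01395 = 8.466; τ_3 = 17.22/8.466 = 2.034 ms.
Total proper time: 7.427 + τ_2 + 2.034 = 16.04, so τ_2 = 16.04 − 9.461 = 6.579 ms.
γ_2 = 23.78/6.579 = 3.614; β = √(1 − 1/γ²) = √0.9235.

β = 0.961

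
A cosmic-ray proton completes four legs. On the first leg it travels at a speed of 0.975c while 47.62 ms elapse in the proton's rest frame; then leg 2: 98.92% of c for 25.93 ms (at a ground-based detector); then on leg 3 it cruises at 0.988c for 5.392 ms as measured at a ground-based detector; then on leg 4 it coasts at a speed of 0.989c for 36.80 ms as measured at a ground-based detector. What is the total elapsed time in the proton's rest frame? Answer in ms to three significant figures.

Leg 1: 47.62 ms is already measured in the proton's rest frame.
Leg 2: β = 0.9892; γ = 1/√(1 − 0.9892²) = 1/√0.02148 = 6.823; τ_2 = 25.93/6.823 = 3.801 ms.
Leg 3: γ = 1/√(1 − 0.988²) = 1/√0.02386 = 6.474; τ_3 = 5.392/6.474 = 0.8328 ms.
Leg 4: γ = 1/√(1 − 0.989²) = 1/√0.02188 = 6.761; τ_4 = 36.80/6.761 = 5.443 ms.
Total: 47.62 + 3.801 + 0.8328 + 5.443 ms.

τ = 57.7 ms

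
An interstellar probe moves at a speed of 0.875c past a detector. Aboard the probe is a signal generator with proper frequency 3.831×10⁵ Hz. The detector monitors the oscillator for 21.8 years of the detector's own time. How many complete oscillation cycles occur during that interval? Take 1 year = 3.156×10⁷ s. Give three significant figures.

γ = 1/√(1 − 0.875²) = 1/√0.2344 = 2.066
During 21.8 years of lab time, the oscillator's proper time advances by τ = Δt/γ = 21.8/2.066 = 10.55 years = 3.331×10⁸ s.
N = f × τ = 3.831×10⁵ × 3.331×10⁸ = 1.276×10¹⁴.

N = 1.28×10¹⁴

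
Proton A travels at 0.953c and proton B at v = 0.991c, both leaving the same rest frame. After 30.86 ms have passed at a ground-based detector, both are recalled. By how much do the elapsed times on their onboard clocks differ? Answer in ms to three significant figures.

|τ_A − τ_B| = 5.22 ms

A: γ = 1/√(1 − 0.953²) = 1/√0.09179 = 3.301; τ_A = 30.86/3.301 = 9.350 ms.
B: γ = 1/√(1 − 0.991²) = 1/√0.01792 = 7.470; τ_B = 30.86/7.470 = 4.131 ms.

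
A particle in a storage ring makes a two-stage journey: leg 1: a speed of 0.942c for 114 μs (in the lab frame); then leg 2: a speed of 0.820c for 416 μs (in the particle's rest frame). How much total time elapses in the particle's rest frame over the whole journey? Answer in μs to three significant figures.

Leg 1: γ = 1/√(1 − 0.942²) = 1/√0.1126 = 2.980; τ_1 = 114/2.980 = 38.26 μs.
Leg 2: 416 μs is already measured in the particle's rest frame.
Total: 38.26 + 416.0 μs.

τ = 454 μs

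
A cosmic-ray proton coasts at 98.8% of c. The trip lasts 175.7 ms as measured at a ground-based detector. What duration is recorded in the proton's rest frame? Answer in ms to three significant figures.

τ = 27.1 ms

β = 0.988; γ = 1/√(1 − 0.988²) = 1/√0.02386 = 6.474
The interval measured at a ground-based detector is the dilated one; the clock in the proton's rest frame measures the proper time τ = Δt/γ = 175.7/6.474 ms.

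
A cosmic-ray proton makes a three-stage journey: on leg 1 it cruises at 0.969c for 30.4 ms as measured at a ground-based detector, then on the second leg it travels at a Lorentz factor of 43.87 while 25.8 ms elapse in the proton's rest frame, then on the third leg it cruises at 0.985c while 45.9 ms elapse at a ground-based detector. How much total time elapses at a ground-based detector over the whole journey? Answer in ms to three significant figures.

Δt = 1210 ms

Leg 1: 30.4 ms is already measured at a ground-based detector.
Leg 2: γ = 43.87; Δt_2 = 43.87 × 25.8 = 1132 ms.
Leg 3: 45.9 ms is already measured at a ground-based detector.
Total: 30.40 + 1132 + 45.90 ms.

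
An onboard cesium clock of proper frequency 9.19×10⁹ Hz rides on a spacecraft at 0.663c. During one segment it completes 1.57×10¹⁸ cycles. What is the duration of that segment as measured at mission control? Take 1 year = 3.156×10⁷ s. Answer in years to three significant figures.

Δt = 7.23 years

γ = 1/√(1 − 0.663²) = 1/√0.5604 = 1.336
Proper time for N cycles: τ = N/f = 1.57×10¹⁸/(9.19×10⁹) = 1.708×10⁸ s = 5.413 years.
Lab-frame duration Δt = γτ = 1.336 × 5.413 = 7.231 years.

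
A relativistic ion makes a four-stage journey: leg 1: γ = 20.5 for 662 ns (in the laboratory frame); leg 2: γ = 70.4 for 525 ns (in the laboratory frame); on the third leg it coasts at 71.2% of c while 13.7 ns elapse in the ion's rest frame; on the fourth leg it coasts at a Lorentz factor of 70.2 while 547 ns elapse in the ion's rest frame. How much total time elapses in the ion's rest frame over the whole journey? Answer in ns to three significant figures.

Leg 1: γ = 20.5; τ_1 = 662/20.50 = 32.29 ns.
Leg 2: γ = 70.4; τ_2 = 525/70.40 = 7.457 ns.
Leg 3: 13.7 ns is already measured in the ion's rest frame.
Leg 4: 547 ns is already measured in the ion's rest frame.
Total: 32.29 + 7.457 + 13.70 + 547.0 ns.

τ = 600 ns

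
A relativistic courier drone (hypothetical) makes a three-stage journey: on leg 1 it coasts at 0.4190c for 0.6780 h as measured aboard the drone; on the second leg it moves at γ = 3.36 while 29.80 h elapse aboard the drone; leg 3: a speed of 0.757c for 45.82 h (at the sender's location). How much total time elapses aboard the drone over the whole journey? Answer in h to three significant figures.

τ = 60.4 h

Leg 1: 0.6780 h is already measured aboard the drone.
Leg 2: 29.80 h is already measured aboard the drone.
Leg 3: γ = 1/√(1 − 0.757²) = 1/√0.4270 = 1.530; τ_3 = 45.82/1.530 = 29.94 h.
Total: 0.6780 + 29.80 + 29.94 h.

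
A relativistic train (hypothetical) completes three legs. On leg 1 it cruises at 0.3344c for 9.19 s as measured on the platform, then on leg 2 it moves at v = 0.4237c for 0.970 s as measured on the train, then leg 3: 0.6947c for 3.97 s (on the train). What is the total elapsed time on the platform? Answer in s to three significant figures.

Leg 1: 9.19 s is already measured on the platform.
Leg 2: γ = 1/√(1 − 0.4237²) = 1/√0.8205 = 1.104; Δt_2 = 1.104 × 0.970 = 1.071 s.
Leg 3: γ = 1/√(1 − 0.6947²) = 1/√0.5174 = 1.390; Δt_3 = 1.390 × 3.97 = 5.519 s.
Total: 9.190 + 1.071 + 5.519 s.

Δt = 15.8 s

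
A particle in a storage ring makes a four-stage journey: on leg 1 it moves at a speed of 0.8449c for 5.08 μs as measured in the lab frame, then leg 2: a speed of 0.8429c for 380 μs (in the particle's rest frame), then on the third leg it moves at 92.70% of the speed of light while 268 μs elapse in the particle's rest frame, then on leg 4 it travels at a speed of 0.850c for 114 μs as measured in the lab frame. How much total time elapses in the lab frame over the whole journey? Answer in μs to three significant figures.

Leg 1: 5.08 μs is already measured in the lab frame.
Leg 2: γ = 1/√(1 − 0.8429²) = 1/√0.2895 = 1.858; Δt_2 = 1.858 × 380 = 706.2 μs.
Leg 3: β = 0.9270; γ = 1/√(1 − 0.9270²) = 1/√0.1407 = 2.666; Δt_3 = 2.666 × 268 = 714.5 μs.
Leg 4: 114 μs is already measured in the lab frame.
Total: 5.080 + 706.2 + 714.5 + 114.0 μs.

Δt = 1540 μs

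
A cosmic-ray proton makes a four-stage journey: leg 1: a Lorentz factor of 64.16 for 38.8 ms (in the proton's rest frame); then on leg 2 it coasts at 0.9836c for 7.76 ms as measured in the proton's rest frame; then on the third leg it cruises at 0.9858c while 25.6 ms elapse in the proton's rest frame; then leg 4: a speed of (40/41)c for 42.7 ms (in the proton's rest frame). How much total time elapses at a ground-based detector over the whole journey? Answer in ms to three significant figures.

Δt = 2880 ms

Leg 1: γ = 64.16; Δt_1 = 64.16 × 38.8 = 2489 ms.
Leg 2: γ = 1/√(1 − 0.9836²) = 1/√0.03253 = 5.544; Δt_2 = 5.544 × 7.76 = 43.02 ms.
Leg 3: γ = 1/√(1 − 0.9858²) = 1/√0.02820 = 5.955; Δt_3 = 5.955 × 25.6 = 152.5 ms.
Leg 4: γ = 1/√(1 − (40/41)²) = 41/9 ≈ 4.556; Δt_4 = 4.556 × 42.7 = 194.5 ms.
Total: 2489 + 43.02 + 152.5 + 194.5 ms.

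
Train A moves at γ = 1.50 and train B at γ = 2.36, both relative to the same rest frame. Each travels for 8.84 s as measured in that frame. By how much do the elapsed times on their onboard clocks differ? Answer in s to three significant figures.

|τ_A − τ_B| = 2.15 s

A: γ = 1.50; τ_A = 8.84/1.500 = 5.893 s.
B: γ = 2.36; τ_B = 8.84/2.360 = 3.746 s.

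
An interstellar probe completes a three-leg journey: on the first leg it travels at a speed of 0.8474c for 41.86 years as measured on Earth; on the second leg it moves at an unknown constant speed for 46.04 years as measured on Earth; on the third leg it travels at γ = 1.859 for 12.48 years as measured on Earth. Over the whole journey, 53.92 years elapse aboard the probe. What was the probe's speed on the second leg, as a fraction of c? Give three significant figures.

β = 0.840

Leg 1: γ = 1/√(1 − 0.8474²) = 1/√0.2819 = 1.883; τ_1 = 41.86/1.883 = 22.23 years.
Leg 2: speed unknown; τ_2 = 46.04/γ_2.
Leg 3: γ = 1.859; τ_3 = 12.48/1.859 = 6.713 years.
Total proper time: 22.23 + τ_2 + 6.713 = 53.92, so τ_2 = 53.92 − 28.94 = 24.98 years.
γ_2 = 46.04/24.98 = 1.843; β = √(1 − 1/γ²) = √0.7056.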